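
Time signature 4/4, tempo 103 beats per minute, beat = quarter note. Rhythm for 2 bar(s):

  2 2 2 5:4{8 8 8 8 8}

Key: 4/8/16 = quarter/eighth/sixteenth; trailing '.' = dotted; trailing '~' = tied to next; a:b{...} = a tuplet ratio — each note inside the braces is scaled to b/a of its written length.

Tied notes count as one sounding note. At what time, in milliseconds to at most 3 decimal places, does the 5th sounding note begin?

note 5 onset = 32/5b = 3728.155ms

1. 0.0ms @ 0 + 1165.049ms (2)
2. 1165.049ms @ 2 + 1165.049ms (2)
3. 2330.097ms @ 4 + 1165.049ms (2)
4. 3495.146ms @ 6 + 233.01ms (2/5)
5. 3728.155ms @ 32/5 + 233.01ms (2/5)
6. 3961.165ms @ 34/5 + 233.01ms (2/5)
7. 4194.175ms @ 36/5 + 233.01ms (2/5)
8. 4427.184ms @ 38/5 + 233.01ms (2/5)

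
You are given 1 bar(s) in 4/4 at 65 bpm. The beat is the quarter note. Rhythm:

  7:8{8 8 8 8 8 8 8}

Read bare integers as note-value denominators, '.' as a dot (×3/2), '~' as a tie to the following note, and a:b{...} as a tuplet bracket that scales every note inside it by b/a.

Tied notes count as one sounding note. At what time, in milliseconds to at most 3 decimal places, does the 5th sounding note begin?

1. 0.0ms @ 0 + 527.473ms (4/7)
2. 527.473ms @ 4/7 + 527.473ms (4/7)
3. 1054.945ms @ 8/7 + 527.473ms (4/7)
4. 1582.418ms @ 12/7 + 527.473ms (4/7)
5. 2109.89ms @ 16/7 + 527.473ms (4/7)
6. 2637.363ms @ 20/7 + 527.473ms (4/7)
7. 3164.835ms @ 24/7 + 527.473ms (4/7)

note 5 onset = 16/7b = 2109.89ms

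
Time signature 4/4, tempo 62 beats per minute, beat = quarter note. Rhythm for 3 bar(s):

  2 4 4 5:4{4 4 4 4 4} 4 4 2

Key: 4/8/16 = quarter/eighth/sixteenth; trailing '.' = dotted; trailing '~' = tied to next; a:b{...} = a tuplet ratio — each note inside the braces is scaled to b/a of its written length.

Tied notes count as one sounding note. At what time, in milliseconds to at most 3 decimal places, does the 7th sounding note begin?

1. 0.0ms @ 0 + 1935.484ms (2)
2. 1935.484ms @ 2 + 967.742ms (1)
3. 2903.226ms @ 3 + 967.742ms (1)
4. 3870.968ms @ 4 + 774.194ms (4/5)
5. 4645.161ms @ 24/5 + 774.194ms (4/5)
6. 5419.355ms @ 28/5 + 774.194ms (4/5)
7. 6193.548ms @ 32/5 + 774.194ms (4/5)
8. 6967.742ms @ 36/5 + 774.194ms (4/5)
9. 7741.935ms @ 8 + 967.742ms (1)
10. 8709.677ms @ 9 + 967.742ms (1)
11. 9677.419ms @ 10 + 1935.484ms (2)

note 7 onset = 32/5b = 6193.548ms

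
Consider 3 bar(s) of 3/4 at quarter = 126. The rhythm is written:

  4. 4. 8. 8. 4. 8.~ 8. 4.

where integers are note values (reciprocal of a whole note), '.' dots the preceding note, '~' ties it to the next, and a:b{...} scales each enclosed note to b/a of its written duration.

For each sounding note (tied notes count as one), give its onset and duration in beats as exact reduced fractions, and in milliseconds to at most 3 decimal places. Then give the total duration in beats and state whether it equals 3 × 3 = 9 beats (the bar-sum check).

1) 0.0ms=0b +714.286ms=3/2b
2) 714.286ms=3/2b +714.286ms=3/2b
3) 1428.571ms=3b +357.143ms=3/4b
4) 1785.714ms=15/4b +357.143ms=3/4b
5) 2142.857ms=9/2b +714.286ms=3/2b
6) 2857.143ms=6b +714.286ms=3/2b
7) 3571.429ms=15/2b +714.286ms=3/2b
Σ=9b of 9 (126bpm 3/4) — PASS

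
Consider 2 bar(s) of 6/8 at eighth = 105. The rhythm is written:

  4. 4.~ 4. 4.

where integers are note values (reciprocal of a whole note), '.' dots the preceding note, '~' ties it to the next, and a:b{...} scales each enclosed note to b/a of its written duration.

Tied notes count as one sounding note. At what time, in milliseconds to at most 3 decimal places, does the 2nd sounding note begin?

1. 0.0ms @ 0 + 1714.286ms (3)
2. 1714.286ms @ 3 + 3428.571ms (6)
3. 5142.857ms @ 9 + 1714.286ms (3)

note 2 onset = 3b = 1714.286ms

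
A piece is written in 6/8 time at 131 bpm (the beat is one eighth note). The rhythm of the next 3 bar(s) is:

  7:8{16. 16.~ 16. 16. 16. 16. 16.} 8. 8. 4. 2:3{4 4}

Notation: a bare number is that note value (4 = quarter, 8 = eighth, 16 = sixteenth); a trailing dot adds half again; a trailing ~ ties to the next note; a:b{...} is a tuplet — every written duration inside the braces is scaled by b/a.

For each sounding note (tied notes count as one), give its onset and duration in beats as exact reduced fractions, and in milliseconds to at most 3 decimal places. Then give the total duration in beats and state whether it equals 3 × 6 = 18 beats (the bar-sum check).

1) 0.0ms=0b +392.585ms=6/7b
2) 392.585ms=6/7b +785.169ms=12/7b
3) 1177.754ms=18/7b +392.585ms=6/7b
4) 1570.338ms=24/7b +392.585ms=6/7b
5) 1962.923ms=30/7b +392.585ms=6/7b
6) 2355.507ms=36/7b +392.585ms=6/7b
7) 2748.092ms=6b +687.023ms=3/2b
8) 3435.115ms=15/2b +687.023ms=3/2b
9) 4122.137ms=9b +1374.046ms=3b
10) 5496.183ms=12b +1374.046ms=3b
11) 6870.229ms=15b +1374.046ms=3b
Σ=18b of 18 (131bpm 6/8) — PASS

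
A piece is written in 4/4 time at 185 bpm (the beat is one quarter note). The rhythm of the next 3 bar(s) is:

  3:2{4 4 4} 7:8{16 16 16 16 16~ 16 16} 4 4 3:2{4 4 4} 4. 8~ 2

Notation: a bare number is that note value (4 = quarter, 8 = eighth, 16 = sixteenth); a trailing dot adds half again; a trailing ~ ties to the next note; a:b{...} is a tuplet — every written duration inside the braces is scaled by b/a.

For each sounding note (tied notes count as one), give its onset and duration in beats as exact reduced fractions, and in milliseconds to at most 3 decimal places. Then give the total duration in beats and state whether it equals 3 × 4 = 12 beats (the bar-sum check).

1) 0.0ms=0b +216.216ms=2/3b
2) 216.216ms=2/3b +216.216ms=2/3b
3) 432.432ms=4/3b +216.216ms=2/3b
4) 648.649ms=2b +92.664ms=2/7b
5) 741.313ms=16/7b +92.664ms=2/7b
6) 833.977ms=18/7b +92.664ms=2/7b
7) 926.641ms=20/7b +92.664ms=2/7b
8) 1019.305ms=22/7b +185.328ms=4/7b
9) 1204.633ms=26/7b +92.664ms=2/7b
10) 1297.297ms=4b +324.324ms=1b
11) 1621.622ms=5b +324.324ms=1b
12) 1945.946ms=6b +216.216ms=2/3b
13) 2162.162ms=20/3b +216.216ms=2/3b
14) 2378.378ms=22/3b +216.216ms=2/3b
15) 2594.595ms=8b +486.486ms=3/2b
16) 3081.081ms=19/2b +810.811ms=5/2b
Σ=12b of 12 (185bpm 4/4) — PASS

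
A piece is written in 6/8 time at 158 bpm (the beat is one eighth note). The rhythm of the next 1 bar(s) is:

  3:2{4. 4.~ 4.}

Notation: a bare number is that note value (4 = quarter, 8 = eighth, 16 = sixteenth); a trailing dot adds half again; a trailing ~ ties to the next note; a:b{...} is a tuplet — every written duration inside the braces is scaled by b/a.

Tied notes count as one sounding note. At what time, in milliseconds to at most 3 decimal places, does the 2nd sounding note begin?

1. 0.0ms @ 0 + 759.494ms (2)
2. 759.494ms @ 2 + 1518.987ms (4)

note 2 onset = 2b = 759.494ms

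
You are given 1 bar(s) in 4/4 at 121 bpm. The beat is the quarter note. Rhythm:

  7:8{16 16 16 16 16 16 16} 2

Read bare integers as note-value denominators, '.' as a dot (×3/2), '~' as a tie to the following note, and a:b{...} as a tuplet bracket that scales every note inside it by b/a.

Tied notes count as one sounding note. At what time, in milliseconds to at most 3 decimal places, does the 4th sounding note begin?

note 4 onset = 6/7b = 425.03ms

1. 0.0ms @ 0 + 141.677ms (2/7)
2. 141.677ms @ 2/7 + 141.677ms (2/7)
3. 283.353ms @ 4/7 + 141.677ms (2/7)
4. 425.03ms @ 6/7 + 141.677ms (2/7)
5. 566.706ms @ 8/7 + 141.677ms (2/7)
6. 708.383ms @ 10/7 + 141.677ms (2/7)
7. 850.059ms @ 12/7 + 141.677ms (2/7)
8. 991.736ms @ 2 + 991.736ms (2)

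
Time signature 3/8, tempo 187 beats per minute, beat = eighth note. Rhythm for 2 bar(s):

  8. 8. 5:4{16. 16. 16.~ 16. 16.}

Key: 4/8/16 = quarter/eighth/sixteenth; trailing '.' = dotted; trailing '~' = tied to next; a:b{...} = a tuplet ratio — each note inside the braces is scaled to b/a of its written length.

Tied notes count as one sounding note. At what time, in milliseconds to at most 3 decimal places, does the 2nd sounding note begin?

1. 0.0ms @ 0 + 481.283ms (3/2)
2. 481.283ms @ 3/2 + 481.283ms (3/2)
3. 962.567ms @ 3 + 192.513ms (3/5)
4. 1155.08ms @ 18/5 + 192.513ms (3/5)
5. 1347.594ms @ 21/5 + 385.027ms (6/5)
6. 1732.62ms @ 27/5 + 192.513ms (3/5)

note 2 onset = 3/2b = 481.283ms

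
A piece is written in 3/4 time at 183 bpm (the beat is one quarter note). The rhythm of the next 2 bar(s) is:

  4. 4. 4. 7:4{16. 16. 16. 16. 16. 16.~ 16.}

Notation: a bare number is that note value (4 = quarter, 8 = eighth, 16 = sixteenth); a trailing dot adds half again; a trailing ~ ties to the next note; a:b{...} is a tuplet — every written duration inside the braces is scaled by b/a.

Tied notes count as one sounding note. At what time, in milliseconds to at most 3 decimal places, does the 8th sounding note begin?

note 8 onset = 75/14b = 1756.44ms

1. 0.0ms @ 0 + 491.803ms (3/2)
2. 491.803ms @ 3/2 + 491.803ms (3/2)
3. 983.607ms @ 3 + 491.803ms (3/2)
4. 1475.41ms @ 9/2 + 70.258ms (3/14)
5. 1545.667ms @ 33/7 + 70.258ms (3/14)
6. 1615.925ms @ 69/14 + 70.258ms (3/14)
7. 1686.183ms @ 36/7 + 70.258ms (3/14)
8. 1756.44ms @ 75/14 + 70.258ms (3/14)
9. 1826.698ms @ 39/7 + 140.515ms (3/7)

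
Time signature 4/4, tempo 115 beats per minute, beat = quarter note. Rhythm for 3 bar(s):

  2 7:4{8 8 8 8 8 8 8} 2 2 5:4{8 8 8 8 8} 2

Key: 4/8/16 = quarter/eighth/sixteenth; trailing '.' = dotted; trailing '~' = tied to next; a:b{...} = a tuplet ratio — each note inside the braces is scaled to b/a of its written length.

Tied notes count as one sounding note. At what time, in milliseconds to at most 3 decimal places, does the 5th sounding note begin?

1. 0.0ms @ 0 + 1043.478ms (2)
2. 1043.478ms @ 2 + 149.068ms (2/7)
3. 1192.547ms @ 16/7 + 149.068ms (2/7)
4. 1341.615ms @ 18/7 + 149.068ms (2/7)
5. 1490.683ms @ 20/7 + 149.068ms (2/7)
6. 1639.752ms @ 22/7 + 149.068ms (2/7)
7. 1788.82ms @ 24/7 + 149.068ms (2/7)
8. 1937.888ms @ 26/7 + 149.068ms (2/7)
9. 2086.957ms @ 4 + 1043.478ms (2)
10. 3130.435ms @ 6 + 1043.478ms (2)
11. 4173.913ms @ 8 + 208.696ms (2/5)
12. 4382.609ms @ 42/5 + 208.696ms (2/5)
13. 4591.304ms @ 44/5 + 208.696ms (2/5)
14. 4800.0ms @ 46/5 + 208.696ms (2/5)
15. 5008.696ms @ 48/5 + 208.696ms (2/5)
16. 5217.391ms @ 10 + 1043.478ms (2)

note 5 onset = 20/7b = 1490.683ms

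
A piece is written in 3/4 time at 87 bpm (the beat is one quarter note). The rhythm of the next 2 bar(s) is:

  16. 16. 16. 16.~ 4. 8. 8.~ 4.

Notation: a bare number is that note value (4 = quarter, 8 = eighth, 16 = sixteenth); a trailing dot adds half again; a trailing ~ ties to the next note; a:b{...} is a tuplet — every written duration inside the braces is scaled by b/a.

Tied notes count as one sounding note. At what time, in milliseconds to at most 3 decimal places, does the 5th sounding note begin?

1. 0.0ms @ 0 + 258.621ms (3/8)
2. 258.621ms @ 3/8 + 258.621ms (3/8)
3. 517.241ms @ 3/4 + 258.621ms (3/8)
4. 775.862ms @ 9/8 + 1293.103ms (15/8)
5. 2068.966ms @ 3 + 517.241ms (3/4)
6. 2586.207ms @ 15/4 + 1551.724ms (9/4)

note 5 onset = 3b = 2068.966ms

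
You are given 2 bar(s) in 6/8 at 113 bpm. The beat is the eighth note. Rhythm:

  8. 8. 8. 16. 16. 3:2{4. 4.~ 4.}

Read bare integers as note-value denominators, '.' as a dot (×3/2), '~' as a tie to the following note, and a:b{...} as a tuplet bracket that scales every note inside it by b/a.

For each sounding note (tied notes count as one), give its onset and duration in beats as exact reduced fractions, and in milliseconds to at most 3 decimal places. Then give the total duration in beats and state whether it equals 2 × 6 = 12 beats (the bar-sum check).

1) 0.0ms=0b +796.46ms=3/2b
2) 796.46ms=3/2b +796.46ms=3/2b
3) 1592.92ms=3b +796.46ms=3/2b
4) 2389.381ms=9/2b +398.23ms=3/4b
5) 2787.611ms=21/4b +398.23ms=3/4b
6) 3185.841ms=6b +1061.947ms=2b
7) 4247.788ms=8b +2123.894ms=4b
Σ=12b of 12 (113bpm 6/8) — PASS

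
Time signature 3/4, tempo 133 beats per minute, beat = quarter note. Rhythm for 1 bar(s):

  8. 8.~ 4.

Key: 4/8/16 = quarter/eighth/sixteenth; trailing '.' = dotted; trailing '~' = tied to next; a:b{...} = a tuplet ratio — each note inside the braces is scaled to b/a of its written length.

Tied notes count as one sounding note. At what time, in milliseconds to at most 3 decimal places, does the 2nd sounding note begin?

note 2 onset = 3/4b = 338.346ms

1. 0.0ms @ 0 + 338.346ms (3/4)
2. 338.346ms @ 3/4 + 1015.038ms (9/4)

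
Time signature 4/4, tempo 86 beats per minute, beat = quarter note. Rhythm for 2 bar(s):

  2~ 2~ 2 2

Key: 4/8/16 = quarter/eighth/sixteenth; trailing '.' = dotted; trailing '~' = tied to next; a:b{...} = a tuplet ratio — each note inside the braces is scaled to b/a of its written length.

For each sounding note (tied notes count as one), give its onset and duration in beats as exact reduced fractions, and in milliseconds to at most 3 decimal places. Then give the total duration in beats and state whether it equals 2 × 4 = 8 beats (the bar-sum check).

1) 0.0ms=0b +4186.047ms=6b
2) 4186.047ms=6b +1395.349ms=2b
Σ=8b of 8 (86bpm 4/4) — PASS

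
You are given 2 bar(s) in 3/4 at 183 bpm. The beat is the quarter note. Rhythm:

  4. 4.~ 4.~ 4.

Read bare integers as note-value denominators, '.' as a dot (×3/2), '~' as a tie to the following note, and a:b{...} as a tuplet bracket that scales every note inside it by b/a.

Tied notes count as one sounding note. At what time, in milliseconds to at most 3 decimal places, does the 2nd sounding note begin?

note 2 onset = 3/2b = 491.803ms

1. 0.0ms @ 0 + 491.803ms (3/2)
2. 491.803ms @ 3/2 + 1475.41ms (9/2)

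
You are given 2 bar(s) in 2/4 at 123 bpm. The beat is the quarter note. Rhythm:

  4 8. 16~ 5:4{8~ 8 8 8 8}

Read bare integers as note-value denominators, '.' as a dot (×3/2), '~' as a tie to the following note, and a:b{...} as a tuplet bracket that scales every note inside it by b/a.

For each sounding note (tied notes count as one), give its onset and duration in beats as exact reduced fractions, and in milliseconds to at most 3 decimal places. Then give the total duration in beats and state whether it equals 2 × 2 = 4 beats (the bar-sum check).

1) 0.0ms=0b +487.805ms=1b
2) 487.805ms=1b +365.854ms=3/4b
3) 853.659ms=7/4b +512.195ms=21/20b
4) 1365.854ms=14/5b +195.122ms=2/5b
5) 1560.976ms=16/5b +195.122ms=2/5b
6) 1756.098ms=18/5b +195.122ms=2/5b
Σ=4b of 4 (123bpm 2/4) — PASS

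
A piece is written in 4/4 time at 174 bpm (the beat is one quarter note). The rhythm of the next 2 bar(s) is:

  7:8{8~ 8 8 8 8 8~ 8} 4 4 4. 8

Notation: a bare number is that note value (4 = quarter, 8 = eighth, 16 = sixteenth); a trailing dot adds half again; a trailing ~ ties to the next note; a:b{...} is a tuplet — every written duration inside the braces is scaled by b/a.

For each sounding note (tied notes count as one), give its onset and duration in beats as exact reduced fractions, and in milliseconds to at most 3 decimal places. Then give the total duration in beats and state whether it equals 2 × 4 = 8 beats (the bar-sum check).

1) 0.0ms=0b +394.089ms=8/7b
2) 394.089ms=8/7b +197.044ms=4/7b
3) 591.133ms=12/7b +197.044ms=4/7b
4) 788.177ms=16/7b +197.044ms=4/7b
5) 985.222ms=20/7b +394.089ms=8/7b
6) 1379.31ms=4b +344.828ms=1b
7) 1724.138ms=5b +344.828ms=1b
8) 2068.966ms=6b +517.241ms=3/2b
9) 2586.207ms=15/2b +172.414ms=1/2b
Σ=8b of 8 (174bpm 4/4) — PASS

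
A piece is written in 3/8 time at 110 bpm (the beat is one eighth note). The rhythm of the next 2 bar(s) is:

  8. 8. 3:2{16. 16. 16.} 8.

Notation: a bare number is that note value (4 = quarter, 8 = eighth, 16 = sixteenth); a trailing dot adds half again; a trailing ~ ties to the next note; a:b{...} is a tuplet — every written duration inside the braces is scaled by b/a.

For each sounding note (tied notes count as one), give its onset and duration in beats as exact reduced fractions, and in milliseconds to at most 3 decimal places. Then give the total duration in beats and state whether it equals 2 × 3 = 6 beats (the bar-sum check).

1) 0.0ms=0b +818.182ms=3/2b
2) 818.182ms=3/2b +818.182ms=3/2b
3) 1636.364ms=3b +272.727ms=1/2b
4) 1909.091ms=7/2b +272.727ms=1/2b
5) 2181.818ms=4b +272.727ms=1/2b
6) 2454.545ms=9/2b +818.182ms=3/2b
Σ=6b of 6 (110bpm 3/8) — PASS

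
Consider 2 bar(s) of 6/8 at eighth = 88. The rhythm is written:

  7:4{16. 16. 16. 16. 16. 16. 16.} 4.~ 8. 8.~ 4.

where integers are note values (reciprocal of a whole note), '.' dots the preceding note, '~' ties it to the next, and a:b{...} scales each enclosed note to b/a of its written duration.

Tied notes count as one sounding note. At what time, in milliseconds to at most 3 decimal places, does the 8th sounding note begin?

note 8 onset = 3b = 2045.455ms

1. 0.0ms @ 0 + 292.208ms (3/7)
2. 292.208ms @ 3/7 + 292.208ms (3/7)
3. 584.416ms @ 6/7 + 292.208ms (3/7)
4. 876.623ms @ 9/7 + 292.208ms (3/7)
5. 1168.831ms @ 12/7 + 292.208ms (3/7)
6. 1461.039ms @ 15/7 + 292.208ms (3/7)
7. 1753.247ms @ 18/7 + 292.208ms (3/7)
8. 2045.455ms @ 3 + 3068.182ms (9/2)
9. 5113.636ms @ 15/2 + 3068.182ms (9/2)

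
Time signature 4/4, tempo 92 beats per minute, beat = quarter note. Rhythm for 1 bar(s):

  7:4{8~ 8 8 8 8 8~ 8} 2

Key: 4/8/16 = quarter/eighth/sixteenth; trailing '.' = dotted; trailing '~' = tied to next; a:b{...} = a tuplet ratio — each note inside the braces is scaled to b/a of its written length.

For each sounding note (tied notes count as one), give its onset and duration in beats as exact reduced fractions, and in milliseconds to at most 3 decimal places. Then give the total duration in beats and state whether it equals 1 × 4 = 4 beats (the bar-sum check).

1) 0.0ms=0b +372.671ms=4/7b
2) 372.671ms=4/7b +186.335ms=2/7b
3) 559.006ms=6/7b +186.335ms=2/7b
4) 745.342ms=8/7b +186.335ms=2/7b
5) 931.677ms=10/7b +372.671ms=4/7b
6) 1304.348ms=2b +1304.348ms=2b
Σ=4b of 4 (92bpm 4/4) — PASS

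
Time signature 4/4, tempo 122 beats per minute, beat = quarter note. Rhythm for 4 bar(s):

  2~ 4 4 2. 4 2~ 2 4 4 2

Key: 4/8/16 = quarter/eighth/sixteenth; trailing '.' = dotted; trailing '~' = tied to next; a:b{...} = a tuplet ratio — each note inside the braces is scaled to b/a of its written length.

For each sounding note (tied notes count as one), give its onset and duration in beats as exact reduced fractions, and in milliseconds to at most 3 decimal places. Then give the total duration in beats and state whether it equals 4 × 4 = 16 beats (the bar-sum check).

1) 0.0ms=0b +1475.41ms=3b
2) 1475.41ms=3b +491.803ms=1b
3) 1967.213ms=4b +1475.41ms=3b
4) 3442.623ms=7b +491.803ms=1b
5) 3934.426ms=8b +1967.213ms=4b
6) 5901.639ms=12b +491.803ms=1b
7) 6393.443ms=13b +491.803ms=1b
8) 6885.246ms=14b +983.607ms=2b
Σ=16b of 16 (122bpm 4/4) — PASS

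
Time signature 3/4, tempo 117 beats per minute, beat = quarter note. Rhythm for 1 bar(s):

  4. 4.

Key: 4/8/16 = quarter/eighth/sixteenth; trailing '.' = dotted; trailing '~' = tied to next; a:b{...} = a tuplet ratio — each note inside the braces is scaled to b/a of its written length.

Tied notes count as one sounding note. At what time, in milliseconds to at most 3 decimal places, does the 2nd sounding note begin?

1. 0.0ms @ 0 + 769.231ms (3/2)
2. 769.231ms @ 3/2 + 769.231ms (3/2)

note 2 onset = 3/2b = 769.231ms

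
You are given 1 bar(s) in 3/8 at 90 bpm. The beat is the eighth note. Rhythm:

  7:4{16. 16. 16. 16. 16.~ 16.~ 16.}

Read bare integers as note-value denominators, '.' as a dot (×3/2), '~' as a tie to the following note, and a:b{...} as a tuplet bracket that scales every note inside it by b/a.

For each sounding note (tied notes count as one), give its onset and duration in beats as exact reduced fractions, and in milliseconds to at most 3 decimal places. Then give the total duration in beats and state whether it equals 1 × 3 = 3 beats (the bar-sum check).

1) 0.0ms=0b +285.714ms=3/7b
2) 285.714ms=3/7b +285.714ms=3/7b
3) 571.429ms=6/7b +285.714ms=3/7b
4) 857.143ms=9/7b +285.714ms=3/7b
5) 1142.857ms=12/7b +857.143ms=9/7b
Σ=3b of 3 (90bpm 3/8) — PASS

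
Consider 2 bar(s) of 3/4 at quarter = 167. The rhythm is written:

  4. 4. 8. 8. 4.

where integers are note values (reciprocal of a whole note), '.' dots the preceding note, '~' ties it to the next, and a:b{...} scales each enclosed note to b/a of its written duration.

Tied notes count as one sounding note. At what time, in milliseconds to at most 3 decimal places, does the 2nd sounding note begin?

1. 0.0ms @ 0 + 538.922ms (3/2)
2. 538.922ms @ 3/2 + 538.922ms (3/2)
3. 1077.844ms @ 3 + 269.461ms (3/4)
4. 1347.305ms @ 15/4 + 269.461ms (3/4)
5. 1616.766ms @ 9/2 + 538.922ms (3/2)

note 2 onset = 3/2b = 538.922ms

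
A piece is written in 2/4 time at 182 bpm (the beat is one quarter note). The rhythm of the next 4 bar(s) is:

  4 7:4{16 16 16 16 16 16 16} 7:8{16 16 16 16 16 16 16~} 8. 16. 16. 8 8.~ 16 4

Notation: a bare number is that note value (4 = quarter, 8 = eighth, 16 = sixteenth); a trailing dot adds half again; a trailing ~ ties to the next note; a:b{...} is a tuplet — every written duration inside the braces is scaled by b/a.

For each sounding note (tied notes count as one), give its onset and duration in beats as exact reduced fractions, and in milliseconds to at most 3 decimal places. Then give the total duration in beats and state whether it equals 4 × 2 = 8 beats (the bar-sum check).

1) 0.0ms=0b +329.67ms=1b
2) 329.67ms=1b +47.096ms=1/7b
3) 376.766ms=8/7b +47.096ms=1/7b
4) 423.862ms=9/7b +47.096ms=1/7b
5) 470.958ms=10/7b +47.096ms=1/7b
6) 518.053ms=11/7b +47.096ms=1/7b
7) 565.149ms=12/7b +47.096ms=1/7b
8) 612.245ms=13/7b +47.096ms=1/7b
9) 659.341ms=2b +94.192ms=2/7b
10) 753.532ms=16/7b +94.192ms=2/7b
11) 847.724ms=18/7b +94.192ms=2/7b
12) 941.915ms=20/7b +94.192ms=2/7b
13) 1036.107ms=22/7b +94.192ms=2/7b
14) 1130.298ms=24/7b +94.192ms=2/7b
15) 1224.49ms=26/7b +341.444ms=29/28b
16) 1565.934ms=19/4b +123.626ms=3/8b
17) 1689.56ms=41/8b +123.626ms=3/8b
18) 1813.187ms=11/2b +164.835ms=1/2b
19) 1978.022ms=6b +329.67ms=1b
20) 2307.692ms=7b +329.67ms=1b
Σ=8b of 8 (182bpm 2/4) — PASS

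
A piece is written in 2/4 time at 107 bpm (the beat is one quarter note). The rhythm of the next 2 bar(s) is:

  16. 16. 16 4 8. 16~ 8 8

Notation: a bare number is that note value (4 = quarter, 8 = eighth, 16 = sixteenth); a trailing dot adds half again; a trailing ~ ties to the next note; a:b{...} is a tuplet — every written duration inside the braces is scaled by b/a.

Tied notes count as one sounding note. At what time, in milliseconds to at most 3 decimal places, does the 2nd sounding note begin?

1. 0.0ms @ 0 + 210.28ms (3/8)
2. 210.28ms @ 3/8 + 210.28ms (3/8)
3. 420.561ms @ 3/4 + 140.187ms (1/4)
4. 560.748ms @ 1 + 560.748ms (1)
5. 1121.495ms @ 2 + 420.561ms (3/4)
6. 1542.056ms @ 11/4 + 420.561ms (3/4)
7. 1962.617ms @ 7/2 + 280.374ms (1/2)

note 2 onset = 3/8b = 210.28ms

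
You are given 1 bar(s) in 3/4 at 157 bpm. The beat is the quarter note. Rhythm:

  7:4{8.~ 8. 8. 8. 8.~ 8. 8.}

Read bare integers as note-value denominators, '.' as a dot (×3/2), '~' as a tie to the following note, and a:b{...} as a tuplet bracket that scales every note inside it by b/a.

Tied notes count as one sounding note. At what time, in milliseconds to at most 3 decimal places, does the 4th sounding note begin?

note 4 onset = 12/7b = 655.141ms

1. 0.0ms @ 0 + 327.571ms (6/7)
2. 327.571ms @ 6/7 + 163.785ms (3/7)
3. 491.356ms @ 9/7 + 163.785ms (3/7)
4. 655.141ms @ 12/7 + 327.571ms (6/7)
5. 982.712ms @ 18/7 + 163.785ms (3/7)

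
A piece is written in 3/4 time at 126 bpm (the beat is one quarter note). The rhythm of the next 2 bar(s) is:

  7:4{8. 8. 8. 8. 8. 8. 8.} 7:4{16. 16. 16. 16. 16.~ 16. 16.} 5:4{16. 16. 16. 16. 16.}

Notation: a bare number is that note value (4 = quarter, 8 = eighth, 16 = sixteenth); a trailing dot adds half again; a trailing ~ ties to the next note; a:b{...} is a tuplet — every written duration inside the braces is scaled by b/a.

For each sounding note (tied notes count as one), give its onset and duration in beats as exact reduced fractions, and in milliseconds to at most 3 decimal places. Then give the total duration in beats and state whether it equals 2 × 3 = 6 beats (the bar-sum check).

1) 0.0ms=0b +204.082ms=3/7b
2) 204.082ms=3/7b +204.082ms=3/7b
3) 408.163ms=6/7b +204.082ms=3/7b
4) 612.245ms=9/7b +204.082ms=3/7b
5) 816.327ms=12/7b +204.082ms=3/7b
6) 1020.408ms=15/7b +204.082ms=3/7b
7) 1224.49ms=18/7b +204.082ms=3/7b
8) 1428.571ms=3b +102.041ms=3/14b
9) 1530.612ms=45/14b +102.041ms=3/14b
10) 1632.653ms=24/7b +102.041ms=3/14b
11) 1734.694ms=51/14b +102.041ms=3/14b
12) 1836.735ms=27/7b +204.082ms=3/7b
13) 2040.816ms=30/7b +102.041ms=3/14b
14) 2142.857ms=9/2b +142.857ms=3/10b
15) 2285.714ms=24/5b +142.857ms=3/10b
16) 2428.571ms=51/10b +142.857ms=3/10b
17) 2571.429ms=27/5b +142.857ms=3/10b
18) 2714.286ms=57/10b +142.857ms=3/10b
Σ=6b of 6 (126bpm 3/4) — PASS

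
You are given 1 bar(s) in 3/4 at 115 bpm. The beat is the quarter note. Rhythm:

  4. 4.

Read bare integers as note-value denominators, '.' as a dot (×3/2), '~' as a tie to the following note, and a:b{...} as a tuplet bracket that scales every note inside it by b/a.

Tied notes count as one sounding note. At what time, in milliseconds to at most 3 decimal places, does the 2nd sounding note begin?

1. 0.0ms @ 0 + 782.609ms (3/2)
2. 782.609ms @ 3/2 + 782.609ms (3/2)

note 2 onset = 3/2b = 782.609ms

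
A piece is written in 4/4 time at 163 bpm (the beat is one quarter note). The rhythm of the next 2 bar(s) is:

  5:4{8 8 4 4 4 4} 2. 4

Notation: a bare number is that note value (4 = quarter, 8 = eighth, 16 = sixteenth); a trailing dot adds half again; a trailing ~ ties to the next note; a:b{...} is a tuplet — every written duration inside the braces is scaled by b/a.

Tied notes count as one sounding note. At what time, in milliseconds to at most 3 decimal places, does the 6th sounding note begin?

1. 0.0ms @ 0 + 147.239ms (2/5)
2. 147.239ms @ 2/5 + 147.239ms (2/5)
3. 294.479ms @ 4/5 + 294.479ms (4/5)
4. 588.957ms @ 8/5 + 294.479ms (4/5)
5. 883.436ms @ 12/5 + 294.479ms (4/5)
6. 1177.914ms @ 16/5 + 294.479ms (4/5)
7. 1472.393ms @ 4 + 1104.294ms (3)
8. 2576.687ms @ 7 + 368.098ms (1)

note 6 onset = 16/5b = 1177.914ms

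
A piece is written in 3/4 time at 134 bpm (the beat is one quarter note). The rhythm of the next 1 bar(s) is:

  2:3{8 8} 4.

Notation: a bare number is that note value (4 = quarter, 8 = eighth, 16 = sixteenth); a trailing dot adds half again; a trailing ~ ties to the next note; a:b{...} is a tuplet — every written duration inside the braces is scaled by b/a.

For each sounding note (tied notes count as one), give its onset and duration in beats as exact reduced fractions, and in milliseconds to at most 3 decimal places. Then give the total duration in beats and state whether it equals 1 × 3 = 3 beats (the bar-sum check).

1) 0.0ms=0b +335.821ms=3/4b
2) 335.821ms=3/4b +335.821ms=3/4b
3) 671.642ms=3/2b +671.642ms=3/2b
Σ=3b of 3 (134bpm 3/4) — PASS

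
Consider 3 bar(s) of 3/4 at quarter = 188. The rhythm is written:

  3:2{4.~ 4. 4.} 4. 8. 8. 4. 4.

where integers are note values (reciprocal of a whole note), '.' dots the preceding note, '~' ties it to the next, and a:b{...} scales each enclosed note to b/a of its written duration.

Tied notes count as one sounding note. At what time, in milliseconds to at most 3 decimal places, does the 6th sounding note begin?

note 6 onset = 6b = 1914.894ms

1. 0.0ms @ 0 + 638.298ms (2)
2. 638.298ms @ 2 + 319.149ms (1)
3. 957.447ms @ 3 + 478.723ms (3/2)
4. 1436.17ms @ 9/2 + 239.362ms (3/4)
5. 1675.532ms @ 21/4 + 239.362ms (3/4)
6. 1914.894ms @ 6 + 478.723ms (3/2)
7. 2393.617ms @ 15/2 + 478.723ms (3/2)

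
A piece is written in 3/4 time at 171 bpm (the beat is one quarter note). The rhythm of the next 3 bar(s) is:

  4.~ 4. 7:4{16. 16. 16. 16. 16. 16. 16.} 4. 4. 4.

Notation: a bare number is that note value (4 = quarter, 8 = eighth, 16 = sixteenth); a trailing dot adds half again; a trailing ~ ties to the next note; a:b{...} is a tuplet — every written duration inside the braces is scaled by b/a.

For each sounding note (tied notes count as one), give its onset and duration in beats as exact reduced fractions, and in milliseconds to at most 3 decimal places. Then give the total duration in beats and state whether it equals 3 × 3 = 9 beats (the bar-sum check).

1) 0.0ms=0b +1052.632ms=3b
2) 1052.632ms=3b +75.188ms=3/14b
3) 1127.82ms=45/14b +75.188ms=3/14b
4) 1203.008ms=24/7b +75.188ms=3/14b
5) 1278.195ms=51/14b +75.188ms=3/14b
6) 1353.383ms=27/7b +75.188ms=3/14b
7) 1428.571ms=57/14b +75.188ms=3/14b
8) 1503.759ms=30/7b +75.188ms=3/14b
9) 1578.947ms=9/2b +526.316ms=3/2b
10) 2105.263ms=6b +526.316ms=3/2b
11) 2631.579ms=15/2b +526.316ms=3/2b
Σ=9b of 9 (171bpm 3/4) — PASS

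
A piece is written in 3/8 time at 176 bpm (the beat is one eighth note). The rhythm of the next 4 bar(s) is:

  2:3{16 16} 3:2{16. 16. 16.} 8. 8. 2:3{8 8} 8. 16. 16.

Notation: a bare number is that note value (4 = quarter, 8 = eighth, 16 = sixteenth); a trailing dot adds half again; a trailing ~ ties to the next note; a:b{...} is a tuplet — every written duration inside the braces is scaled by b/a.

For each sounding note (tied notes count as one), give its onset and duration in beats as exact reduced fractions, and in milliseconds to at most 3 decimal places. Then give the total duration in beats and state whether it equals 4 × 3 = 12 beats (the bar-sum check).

1) 0.0ms=0b +255.682ms=3/4b
2) 255.682ms=3/4b +255.682ms=3/4b
3) 511.364ms=3/2b +170.455ms=1/2b
4) 681.818ms=2b +170.455ms=1/2b
5) 852.273ms=5/2b +170.455ms=1/2b
6) 1022.727ms=3b +511.364ms=3/2b
7) 1534.091ms=9/2b +511.364ms=3/2b
8) 2045.455ms=6b +511.364ms=3/2b
9) 2556.818ms=15/2b +511.364ms=3/2b
10) 3068.182ms=9b +511.364ms=3/2b
11) 3579.545ms=21/2b +255.682ms=3/4b
12) 3835.227ms=45/4b +255.682ms=3/4b
Σ=12b of 12 (176bpm 3/8) — PASS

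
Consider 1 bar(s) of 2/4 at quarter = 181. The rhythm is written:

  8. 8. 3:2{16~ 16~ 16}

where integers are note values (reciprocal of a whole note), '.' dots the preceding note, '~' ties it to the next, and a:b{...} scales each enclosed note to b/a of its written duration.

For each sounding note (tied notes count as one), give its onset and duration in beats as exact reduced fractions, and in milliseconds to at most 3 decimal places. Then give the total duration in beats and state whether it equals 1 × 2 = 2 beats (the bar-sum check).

1) 0.0ms=0b +248.619ms=3/4b
2) 248.619ms=3/4b +248.619ms=3/4b
3) 497.238ms=3/2b +165.746ms=1/2b
Σ=2b of 2 (181bpm 2/4) — PASS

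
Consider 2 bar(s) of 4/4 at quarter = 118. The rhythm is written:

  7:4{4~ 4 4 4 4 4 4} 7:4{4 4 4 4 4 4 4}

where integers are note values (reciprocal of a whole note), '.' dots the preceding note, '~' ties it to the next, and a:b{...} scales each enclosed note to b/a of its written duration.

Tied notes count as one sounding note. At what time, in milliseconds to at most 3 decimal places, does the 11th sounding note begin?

note 11 onset = 44/7b = 3196.126ms

1. 0.0ms @ 0 + 581.114ms (8/7)
2. 581.114ms @ 8/7 + 290.557ms (4/7)
3. 871.671ms @ 12/7 + 290.557ms (4/7)
4. 1162.228ms @ 16/7 + 290.557ms (4/7)
5. 1452.785ms @ 20/7 + 290.557ms (4/7)
6. 1743.341ms @ 24/7 + 290.557ms (4/7)
7. 2033.898ms @ 4 + 290.557ms (4/7)
8. 2324.455ms @ 32/7 + 290.557ms (4/7)
9. 2615.012ms @ 36/7 + 290.557ms (4/7)
10. 2905.569ms @ 40/7 + 290.557ms (4/7)
11. 3196.126ms @ 44/7 + 290.557ms (4/7)
12. 3486.683ms @ 48/7 + 290.557ms (4/7)
13. 3777.24ms @ 52/7 + 290.557ms (4/7)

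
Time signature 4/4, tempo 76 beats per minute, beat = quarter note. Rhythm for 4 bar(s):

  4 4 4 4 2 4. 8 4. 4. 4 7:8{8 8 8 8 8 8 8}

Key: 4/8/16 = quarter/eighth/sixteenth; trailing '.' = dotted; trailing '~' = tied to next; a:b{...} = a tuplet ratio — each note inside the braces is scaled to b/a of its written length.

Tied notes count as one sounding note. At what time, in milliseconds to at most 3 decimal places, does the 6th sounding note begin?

1. 0.0ms @ 0 + 789.474ms (1)
2. 789.474ms @ 1 + 789.474ms (1)
3. 1578.947ms @ 2 + 789.474ms (1)
4. 2368.421ms @ 3 + 789.474ms (1)
5. 3157.895ms @ 4 + 1578.947ms (2)
6. 4736.842ms @ 6 + 1184.211ms (3/2)
7. 5921.053ms @ 15/2 + 394.737ms (1/2)
8. 6315.789ms @ 8 + 1184.211ms (3/2)
9. 7500.0ms @ 19/2 + 1184.211ms (3/2)
10. 8684.211ms @ 11 + 789.474ms (1)
11. 9473.684ms @ 12 + 451.128ms (4/7)
12. 9924.812ms @ 88/7 + 451.128ms (4/7)
13. 10375.94ms @ 92/7 + 451.128ms (4/7)
14. 10827.068ms @ 96/7 + 451.128ms (4/7)
15. 11278.195ms @ 100/7 + 451.128ms (4/7)
16. 11729.323ms @ 104/7 + 451.128ms (4/7)
17. 12180.451ms @ 108/7 + 451.128ms (4/7)

note 6 onset = 6b = 4736.842ms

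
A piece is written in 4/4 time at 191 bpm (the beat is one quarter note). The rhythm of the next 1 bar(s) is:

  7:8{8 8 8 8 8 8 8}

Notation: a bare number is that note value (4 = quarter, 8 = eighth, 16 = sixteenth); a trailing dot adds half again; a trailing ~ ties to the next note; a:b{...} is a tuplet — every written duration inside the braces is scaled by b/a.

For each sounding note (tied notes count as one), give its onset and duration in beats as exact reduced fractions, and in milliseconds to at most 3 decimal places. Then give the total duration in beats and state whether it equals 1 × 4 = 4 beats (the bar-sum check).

1) 0.0ms=0b +179.506ms=4/7b
2) 179.506ms=4/7b +179.506ms=4/7b
3) 359.013ms=8/7b +179.506ms=4/7b
4) 538.519ms=12/7b +179.506ms=4/7b
5) 718.025ms=16/7b +179.506ms=4/7b
6) 897.532ms=20/7b +179.506ms=4/7b
7) 1077.038ms=24/7b +179.506ms=4/7b
Σ=4b of 4 (191bpm 4/4) — PASS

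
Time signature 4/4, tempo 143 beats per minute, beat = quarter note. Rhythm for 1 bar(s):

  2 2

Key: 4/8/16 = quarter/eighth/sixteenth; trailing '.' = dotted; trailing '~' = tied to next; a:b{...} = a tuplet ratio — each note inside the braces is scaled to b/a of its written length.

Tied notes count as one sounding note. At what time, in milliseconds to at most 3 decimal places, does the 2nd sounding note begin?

1. 0.0ms @ 0 + 839.161ms (2)
2. 839.161ms @ 2 + 839.161ms (2)

note 2 onset = 2b = 839.161ms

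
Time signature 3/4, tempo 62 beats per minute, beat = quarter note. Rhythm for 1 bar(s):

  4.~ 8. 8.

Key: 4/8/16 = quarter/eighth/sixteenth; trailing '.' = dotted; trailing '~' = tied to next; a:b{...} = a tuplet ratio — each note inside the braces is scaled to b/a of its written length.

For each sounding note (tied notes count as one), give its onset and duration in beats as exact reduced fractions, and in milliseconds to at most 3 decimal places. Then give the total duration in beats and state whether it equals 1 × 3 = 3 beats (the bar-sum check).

1) 0.0ms=0b +2177.419ms=9/4b
2) 2177.419ms=9/4b +725.806ms=3/4b
Σ=3b of 3 (62bpm 3/4) — PASS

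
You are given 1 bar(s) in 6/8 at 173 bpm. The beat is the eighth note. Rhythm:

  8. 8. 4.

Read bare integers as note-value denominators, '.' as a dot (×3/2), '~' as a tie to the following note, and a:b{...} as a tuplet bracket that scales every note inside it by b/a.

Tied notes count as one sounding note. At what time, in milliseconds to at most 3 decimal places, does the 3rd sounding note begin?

1. 0.0ms @ 0 + 520.231ms (3/2)
2. 520.231ms @ 3/2 + 520.231ms (3/2)
3. 1040.462ms @ 3 + 1040.462ms (3)

note 3 onset = 3b = 1040.462ms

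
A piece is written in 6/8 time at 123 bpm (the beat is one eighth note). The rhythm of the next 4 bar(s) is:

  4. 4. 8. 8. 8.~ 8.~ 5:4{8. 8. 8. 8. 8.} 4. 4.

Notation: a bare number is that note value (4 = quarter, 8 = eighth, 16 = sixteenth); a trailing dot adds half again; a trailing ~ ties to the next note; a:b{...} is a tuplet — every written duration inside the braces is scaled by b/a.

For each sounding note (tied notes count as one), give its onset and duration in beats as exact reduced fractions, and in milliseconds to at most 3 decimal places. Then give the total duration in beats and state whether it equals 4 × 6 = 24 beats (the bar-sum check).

1) 0.0ms=0b +1463.415ms=3b
2) 1463.415ms=3b +1463.415ms=3b
3) 2926.829ms=6b +731.707ms=3/2b
4) 3658.537ms=15/2b +731.707ms=3/2b
5) 4390.244ms=9b +2048.78ms=21/5b
6) 6439.024ms=66/5b +585.366ms=6/5b
7) 7024.39ms=72/5b +585.366ms=6/5b
8) 7609.756ms=78/5b +585.366ms=6/5b
9) 8195.122ms=84/5b +585.366ms=6/5b
10) 8780.488ms=18b +1463.415ms=3b
11) 10243.902ms=21b +1463.415ms=3b
Σ=24b of 24 (123bpm 6/8) — PASS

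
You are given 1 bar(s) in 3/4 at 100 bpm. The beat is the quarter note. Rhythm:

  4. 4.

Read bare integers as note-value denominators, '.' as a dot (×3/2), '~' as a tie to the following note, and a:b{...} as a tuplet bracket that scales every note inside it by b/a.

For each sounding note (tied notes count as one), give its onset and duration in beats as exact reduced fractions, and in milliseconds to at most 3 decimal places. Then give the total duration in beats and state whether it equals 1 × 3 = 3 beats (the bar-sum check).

1) 0.0ms=0b +900.0ms=3/2b
2) 900.0ms=3/2b +900.0ms=3/2b
Σ=3b of 3 (100bpm 3/4) — PASS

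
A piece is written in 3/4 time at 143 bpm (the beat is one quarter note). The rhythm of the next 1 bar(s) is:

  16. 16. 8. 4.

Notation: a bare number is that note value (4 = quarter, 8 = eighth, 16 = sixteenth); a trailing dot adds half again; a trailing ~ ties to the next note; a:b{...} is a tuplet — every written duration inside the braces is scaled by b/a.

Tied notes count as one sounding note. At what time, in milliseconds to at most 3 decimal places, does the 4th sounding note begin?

note 4 onset = 3/2b = 629.371ms

1. 0.0ms @ 0 + 157.343ms (3/8)
2. 157.343ms @ 3/8 + 157.343ms (3/8)
3. 314.685ms @ 3/4 + 314.685ms (3/4)
4. 629.371ms @ 3/2 + 629.371ms (3/2)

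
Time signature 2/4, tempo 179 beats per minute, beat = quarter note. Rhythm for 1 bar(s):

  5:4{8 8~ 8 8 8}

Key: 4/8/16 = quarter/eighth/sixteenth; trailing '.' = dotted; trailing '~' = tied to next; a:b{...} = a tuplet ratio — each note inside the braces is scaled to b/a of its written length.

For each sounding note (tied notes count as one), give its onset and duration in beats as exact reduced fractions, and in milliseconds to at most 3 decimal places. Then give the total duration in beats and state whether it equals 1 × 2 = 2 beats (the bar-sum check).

1) 0.0ms=0b +134.078ms=2/5b
2) 134.078ms=2/5b +268.156ms=4/5b
3) 402.235ms=6/5b +134.078ms=2/5b
4) 536.313ms=8/5b +134.078ms=2/5b
Σ=2b of 2 (179bpm 2/4) — PASS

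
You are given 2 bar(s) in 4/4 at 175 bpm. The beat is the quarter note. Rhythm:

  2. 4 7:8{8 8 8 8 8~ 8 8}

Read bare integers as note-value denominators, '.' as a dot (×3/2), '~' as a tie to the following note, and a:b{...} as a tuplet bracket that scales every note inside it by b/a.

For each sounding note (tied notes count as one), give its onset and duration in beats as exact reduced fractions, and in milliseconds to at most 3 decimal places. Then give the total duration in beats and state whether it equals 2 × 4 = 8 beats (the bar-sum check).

1) 0.0ms=0b +1028.571ms=3b
2) 1028.571ms=3b +342.857ms=1b
3) 1371.429ms=4b +195.918ms=4/7b
4) 1567.347ms=32/7b +195.918ms=4/7b
5) 1763.265ms=36/7b +195.918ms=4/7b
6) 1959.184ms=40/7b +195.918ms=4/7b
7) 2155.102ms=44/7b +391.837ms=8/7b
8) 2546.939ms=52/7b +195.918ms=4/7b
Σ=8b of 8 (175bpm 4/4) — PASS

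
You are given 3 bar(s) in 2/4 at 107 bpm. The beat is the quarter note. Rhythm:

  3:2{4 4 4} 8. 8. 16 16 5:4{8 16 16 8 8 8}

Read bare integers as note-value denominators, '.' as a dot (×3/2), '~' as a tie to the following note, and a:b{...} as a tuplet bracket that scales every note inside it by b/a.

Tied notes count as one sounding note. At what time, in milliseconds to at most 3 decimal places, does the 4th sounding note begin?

note 4 onset = 2b = 1121.495ms

1. 0.0ms @ 0 + 373.832ms (2/3)
2. 373.832ms @ 2/3 + 373.832ms (2/3)
3. 747.664ms @ 4/3 + 373.832ms (2/3)
4. 1121.495ms @ 2 + 420.561ms (3/4)
5. 1542.056ms @ 11/4 + 420.561ms (3/4)
6. 1962.617ms @ 7/2 + 140.187ms (1/4)
7. 2102.804ms @ 15/4 + 140.187ms (1/4)
8. 2242.991ms @ 4 + 224.299ms (2/5)
9. 2467.29ms @ 22/5 + 112.15ms (1/5)
10. 2579.439ms @ 23/5 + 112.15ms (1/5)
11. 2691.589ms @ 24/5 + 224.299ms (2/5)
12. 2915.888ms @ 26/5 + 224.299ms (2/5)
13. 3140.187ms @ 28/5 + 224.299ms (2/5)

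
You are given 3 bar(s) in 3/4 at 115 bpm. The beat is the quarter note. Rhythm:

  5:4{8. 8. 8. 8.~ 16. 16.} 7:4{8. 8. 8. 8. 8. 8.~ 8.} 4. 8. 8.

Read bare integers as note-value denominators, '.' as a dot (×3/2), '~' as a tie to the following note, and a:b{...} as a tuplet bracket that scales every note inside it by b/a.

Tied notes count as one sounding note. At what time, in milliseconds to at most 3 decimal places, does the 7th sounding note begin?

1. 0.0ms @ 0 + 313.043ms (3/5)
2. 313.043ms @ 3/5 + 313.043ms (3/5)
3. 626.087ms @ 6/5 + 313.043ms (3/5)
4. 939.13ms @ 9/5 + 469.565ms (9/10)
5. 1408.696ms @ 27/10 + 156.522ms (3/10)
6. 1565.217ms @ 3 + 223.602ms (3/7)
7. 1788.82ms @ 24/7 + 223.602ms (3/7)
8. 2012.422ms @ 27/7 + 223.602ms (3/7)
9. 2236.025ms @ 30/7 + 223.602ms (3/7)
10. 2459.627ms @ 33/7 + 223.602ms (3/7)
11. 2683.23ms @ 36/7 + 447.205ms (6/7)
12. 3130.435ms @ 6 + 782.609ms (3/2)
13. 3913.043ms @ 15/2 + 391.304ms (3/4)
14. 4304.348ms @ 33/4 + 391.304ms (3/4)

note 7 onset = 24/7b = 1788.82ms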